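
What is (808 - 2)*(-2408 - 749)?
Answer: -2544542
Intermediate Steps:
(808 - 2)*(-2408 - 749) = 806*(-3157) = -2544542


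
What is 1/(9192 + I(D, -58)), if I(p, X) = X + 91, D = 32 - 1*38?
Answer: 1/9225 ≈ 0.00010840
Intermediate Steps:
D = -6 (D = 32 - 38 = -6)
I(p, X) = 91 + X
1/(9192 + I(D, -58)) = 1/(9192 + (91 - 58)) = 1/(9192 + 33) = 1/9225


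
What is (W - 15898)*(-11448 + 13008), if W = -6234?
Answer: -34525920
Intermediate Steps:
(W - 15898)*(-11448 + 13008) = (-6234 - 15898)*(-11448 + 13008) = -22132*1560 = -34525920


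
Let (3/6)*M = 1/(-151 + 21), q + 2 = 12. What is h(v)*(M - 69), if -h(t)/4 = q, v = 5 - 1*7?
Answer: 35888/13 ≈ 2760.6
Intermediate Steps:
v = -2 (v = 5 - 7 = -2)
q = 10 (q = -2 + 12 = 10)
h(t) = -40 (h(t) = -4*10 = -40)
M = -1/65 (M = 2/(-151 + 21) = 2/(-130) = 2*(-1/130) = -1/65 ≈ -0.015385)
h(v)*(M - 69) = -40*(-1/65 - 69) = -40*(-4486/65) = 35888/13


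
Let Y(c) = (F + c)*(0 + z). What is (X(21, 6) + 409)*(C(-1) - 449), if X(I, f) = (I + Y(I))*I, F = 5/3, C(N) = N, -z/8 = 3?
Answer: 4758300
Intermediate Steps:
z = -24 (z = -8*3 = -24)
F = 5/3 (F = 5*(⅓) = 5/3 ≈ 1.6667)
Y(c) = -40 - 24*c (Y(c) = (5/3 + c)*(0 - 24) = (5/3 + c)*(-24) = -40 - 24*c)
X(I, f) = I*(-40 - 23*I) (X(I, f) = (I + (-40 - 24*I))*I = (-40 - 23*I)*I = I*(-40 - 23*I))
(X(21, 6) + 409)*(C(-1) - 449) = (21*(-40 - 23*21) + 409)*(-1 - 449) = (21*(-40 - 483) + 409)*(-450) = (21*(-523) + 409)*(-450) = (-10983 + 409)*(-450) = -10574*(-450) = 4758300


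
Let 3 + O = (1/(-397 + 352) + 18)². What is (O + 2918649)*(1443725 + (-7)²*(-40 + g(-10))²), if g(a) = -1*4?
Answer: 3031488384672553/675 ≈ 4.4911e+12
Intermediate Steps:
g(a) = -4
O = 648406/2025 (O = -3 + (1/(-397 + 352) + 18)² = -3 + (1/(-45) + 18)² = -3 + (-1/45 + 18)² = -3 + (809/45)² = -3 + 654481/2025 = 648406/2025 ≈ 320.20)
(O + 2918649)*(1443725 + (-7)²*(-40 + g(-10))²) = (648406/2025 + 2918649)*(1443725 + (-7)²*(-40 - 4)²) = 5910912631*(1443725 + 49*(-44)²)/2025 = 5910912631*(1443725 + 49*1936)/2025 = 5910912631*(1443725 + 94864)/2025 = (5910912631/2025)*1538589 = 3031488384672553/675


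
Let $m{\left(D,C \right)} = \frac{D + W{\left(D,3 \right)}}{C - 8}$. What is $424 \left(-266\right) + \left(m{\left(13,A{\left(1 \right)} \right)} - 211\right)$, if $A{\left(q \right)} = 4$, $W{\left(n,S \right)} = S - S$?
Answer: $- \frac{451993}{4} \approx -1.13 \cdot 10^{5}$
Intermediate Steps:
$W{\left(n,S \right)} = 0$
$m{\left(D,C \right)} = \frac{D}{-8 + C}$ ($m{\left(D,C \right)} = \frac{D + 0}{C - 8} = \frac{D}{-8 + C}$)
$424 \left(-266\right) + \left(m{\left(13,A{\left(1 \right)} \right)} - 211\right) = 424 \left(-266\right) - \left(211 - \frac{13}{-8 + 4}\right) = -112784 - \left(211 - \frac{13}{-4}\right) = -112784 + \left(13 \left(- \frac{1}{4}\right) - 211\right) = -112784 - \frac{857}{4} = - \frac{451993}{4}$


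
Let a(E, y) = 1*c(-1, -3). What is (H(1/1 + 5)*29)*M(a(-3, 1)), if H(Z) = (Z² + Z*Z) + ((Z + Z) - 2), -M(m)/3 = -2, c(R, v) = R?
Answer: 14268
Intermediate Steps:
a(E, y) = -1 (a(E, y) = 1*(-1) = -1)
M(m) = 6 (M(m) = -3*(-2) = 6)
H(Z) = -2 + 2*Z + 2*Z² (H(Z) = (Z² + Z²) + (2*Z - 2) = 2*Z² + (-2 + 2*Z) = -2 + 2*Z + 2*Z²)
(H(1/1 + 5)*29)*M(a(-3, 1)) = ((-2 + 2*(1/1 + 5) + 2*(1/1 + 5)²)*29)*6 = ((-2 + 2*(1*1 + 5) + 2*(1*1 + 5)²)*29)*6 = ((-2 + 2*(1 + 5) + 2*(1 + 5)²)*29)*6 = ((-2 + 2*6 + 2*6²)*29)*6 = ((-2 + 12 + 2*36)*29)*6 = ((-2 + 12 + 72)*29)*6 = (82*29)*6 = 2378*6 = 14268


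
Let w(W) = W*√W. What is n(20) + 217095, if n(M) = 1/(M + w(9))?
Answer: 10203466/47 ≈ 2.1710e+5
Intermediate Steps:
w(W) = W^(3/2)
n(M) = 1/(27 + M) (n(M) = 1/(M + 9^(3/2)) = 1/(M + 27) = 1/(27 + M))
n(20) + 217095 = 1/(27 + 20) + 217095 = 1/47 + 217095 = 10203466/47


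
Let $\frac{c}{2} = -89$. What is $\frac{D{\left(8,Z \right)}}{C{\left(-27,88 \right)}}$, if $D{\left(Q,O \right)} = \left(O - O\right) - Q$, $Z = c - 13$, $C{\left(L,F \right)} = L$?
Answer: $\frac{8}{27} \approx 0.2963$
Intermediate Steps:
$c = -178$ ($c = 2 \left(-89\right) = -178$)
$Z = -191$ ($Z = -178 - 13 = -191$)
$D{\left(Q,O \right)} = - Q$ ($D{\left(Q,O \right)} = 0 - Q = - Q$)
$\frac{D{\left(8,Z \right)}}{C{\left(-27,88 \right)}} = \frac{\left(-1\right) 8}{-27} = \left(-8\right) \left(- \frac{1}{27}\right) = \frac{8}{27}$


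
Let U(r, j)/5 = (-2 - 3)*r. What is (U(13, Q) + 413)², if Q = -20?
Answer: 7744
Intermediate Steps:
U(r, j) = -25*r (U(r, j) = 5*((-2 - 3)*r) = 5*(-5*r) = -25*r)
(U(13, Q) + 413)² = (-25*13 + 413)² = (-325 + 413)² = 88² = 7744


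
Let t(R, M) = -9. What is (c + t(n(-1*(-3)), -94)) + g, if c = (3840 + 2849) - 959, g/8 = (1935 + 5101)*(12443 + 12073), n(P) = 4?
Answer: 1379962329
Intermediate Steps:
g = 1379956608 (g = 8*((1935 + 5101)*(12443 + 12073)) = 8*(7036*24516) = 8*172494576 = 1379956608)
c = 5730 (c = 6689 - 959 = 5730)
(c + t(n(-1*(-3)), -94)) + g = (5730 - 9) + 1379956608 = 5721 + 1379956608 = 1379962329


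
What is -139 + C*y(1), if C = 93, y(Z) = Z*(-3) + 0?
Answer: -418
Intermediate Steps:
y(Z) = -3*Z (y(Z) = -3*Z + 0 = -3*Z)
-139 + C*y(1) = -139 + 93*(-3*1) = -139 + 93*(-3) = -139 - 279 = -418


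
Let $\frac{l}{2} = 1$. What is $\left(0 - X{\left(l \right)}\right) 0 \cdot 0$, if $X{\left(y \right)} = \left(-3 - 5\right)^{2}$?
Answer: $0$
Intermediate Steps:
$l = 2$ ($l = 2 \cdot 1 = 2$)
$X{\left(y \right)} = 64$ ($X{\left(y \right)} = \left(-8\right)^{2} = 64$)
$\left(0 - X{\left(l \right)}\right) 0 \cdot 0 = \left(0 - 64\right) 0 \cdot 0 = \left(-64\right) 0 \cdot 0 = 0 \cdot 0 = 0$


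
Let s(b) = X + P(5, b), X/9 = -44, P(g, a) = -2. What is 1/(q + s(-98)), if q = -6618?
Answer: -1/7016 ≈ -0.00014253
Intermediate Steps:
X = -396 (X = 9*(-44) = -396)
s(b) = -398 (s(b) = -396 - 2 = -398)
1/(q + s(-98)) = 1/(-6618 - 398) = 1/(-7016) = -1/7016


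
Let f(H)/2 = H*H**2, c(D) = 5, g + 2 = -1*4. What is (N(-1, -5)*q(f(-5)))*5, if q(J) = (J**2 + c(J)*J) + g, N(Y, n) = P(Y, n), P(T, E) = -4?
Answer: -1224880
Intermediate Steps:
g = -6 (g = -2 - 1*4 = -2 - 4 = -6)
N(Y, n) = -4
f(H) = 2*H**3 (f(H) = 2*(H*H**2) = 2*H**3)
q(J) = -6 + J**2 + 5*J (q(J) = (J**2 + 5*J) - 6 = -6 + J**2 + 5*J)
(N(-1, -5)*q(f(-5)))*5 = -4*(-6 + (2*(-5)**3)**2 + 5*(2*(-5)**3))*5 = -4*(-6 + (2*(-125))**2 + 5*(2*(-125)))*5 = -4*(-6 + (-250)**2 + 5*(-250))*5 = -4*(-6 + 62500 - 1250)*5 = -4*61244*5 = -244976*5 = -1224880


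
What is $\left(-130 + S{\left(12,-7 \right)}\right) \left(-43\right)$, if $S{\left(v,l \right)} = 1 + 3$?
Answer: $5418$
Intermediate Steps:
$S{\left(v,l \right)} = 4$
$\left(-130 + S{\left(12,-7 \right)}\right) \left(-43\right) = \left(-130 + 4\right) \left(-43\right) = \left(-126\right) \left(-43\right) = 5418$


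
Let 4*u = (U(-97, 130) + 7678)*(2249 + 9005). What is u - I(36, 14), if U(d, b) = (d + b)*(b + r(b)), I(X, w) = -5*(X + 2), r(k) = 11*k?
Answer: 166441223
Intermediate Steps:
I(X, w) = -10 - 5*X (I(X, w) = -5*(2 + X) = -10 - 5*X)
U(d, b) = 12*b*(b + d) (U(d, b) = (d + b)*(b + 11*b) = (b + d)*(12*b) = 12*b*(b + d))
u = 166441033 (u = ((12*130*(130 - 97) + 7678)*(2249 + 9005))/4 = ((12*130*33 + 7678)*11254)/4 = ((51480 + 7678)*11254)/4 = (59158*11254)/4 = (¼)*665764132 = 166441033)
u - I(36, 14) = 166441033 - (-10 - 5*36) = 166441033 - (-10 - 180) = 166441033 - 1*(-190) = 166441033 + 190 = 166441223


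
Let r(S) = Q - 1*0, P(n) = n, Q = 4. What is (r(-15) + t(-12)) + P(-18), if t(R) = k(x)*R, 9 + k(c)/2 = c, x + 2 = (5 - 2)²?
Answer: 34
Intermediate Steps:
x = 7 (x = -2 + (5 - 2)² = -2 + 3² = -2 + 9 = 7)
k(c) = -18 + 2*c
r(S) = 4 (r(S) = 4 - 1*0 = 4 + 0 = 4)
t(R) = -4*R (t(R) = (-18 + 2*7)*R = (-18 + 14)*R = -4*R)
(r(-15) + t(-12)) + P(-18) = (4 - 4*(-12)) - 18 = (4 + 48) - 18 = 52 - 18 = 34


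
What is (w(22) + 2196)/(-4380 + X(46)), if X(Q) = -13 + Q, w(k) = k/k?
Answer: -2197/4347 ≈ -0.50541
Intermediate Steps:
w(k) = 1
(w(22) + 2196)/(-4380 + X(46)) = (1 + 2196)/(-4380 + (-13 + 46)) = 2197/(-4380 + 33) = 2197/(-4347) = 2197*(-1/4347) = -2197/4347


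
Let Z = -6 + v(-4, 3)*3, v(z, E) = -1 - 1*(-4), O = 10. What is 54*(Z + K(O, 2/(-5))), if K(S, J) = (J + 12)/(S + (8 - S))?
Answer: 2403/10 ≈ 240.30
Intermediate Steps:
v(z, E) = 3 (v(z, E) = -1 + 4 = 3)
K(S, J) = 3/2 + J/8 (K(S, J) = (12 + J)/8 = (12 + J)*(⅛) = 3/2 + J/8)
Z = 3 (Z = -6 + 3*3 = -6 + 9 = 3)
54*(Z + K(O, 2/(-5))) = 54*(3 + (3/2 + (2/(-5))/8)) = 54*(3 + (3/2 + (2*(-⅕))/8)) = 54*(3 + (3/2 + (⅛)*(-⅖))) = 54*(3 + (3/2 - 1/20)) = 54*(3 + 29/20) = 54*(89/20) = 2403/10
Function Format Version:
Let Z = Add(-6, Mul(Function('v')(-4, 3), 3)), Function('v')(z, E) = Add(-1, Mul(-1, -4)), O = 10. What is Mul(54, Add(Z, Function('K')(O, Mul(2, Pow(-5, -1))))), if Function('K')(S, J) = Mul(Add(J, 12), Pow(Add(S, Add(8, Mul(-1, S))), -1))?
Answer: Rational(2403, 10) ≈ 240.30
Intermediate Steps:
Function('v')(z, E) = 3 (Function('v')(z, E) = Add(-1, 4) = 3)
Function('K')(S, J) = Add(Rational(3, 2), Mul(Rational(1, 8), J)) (Function('K')(S, J) = Mul(Add(12, J), Pow(8, -1)) = Mul(Add(12, J), Rational(1, 8)) = Add(Rational(3, 2), Mul(Rational(1, 8), J)))
Z = 3 (Z = Add(-6, Mul(3, 3)) = Add(-6, 9) = 3)
Mul(54, Add(Z, Function('K')(O, Mul(2, Pow(-5, -1))))) = Mul(54, Add(3, Add(Rational(3, 2), Mul(Rational(1, 8), Mul(2, Pow(-5, -1)))))) = Mul(54, Add(3, Add(Rational(3, 2), Mul(Rational(1, 8), Mul(2, Rational(-1, 5)))))) = Mul(54, Add(3, Add(Rational(3, 2), Mul(Rational(1, 8), Rational(-2, 5))))) = Mul(54, Add(3, Add(Rational(3, 2), Rational(-1, 20)))) = Mul(54, Add(3, Rational(29, 20))) = Mul(54, Rational(89, 20)) = Rational(2403, 10)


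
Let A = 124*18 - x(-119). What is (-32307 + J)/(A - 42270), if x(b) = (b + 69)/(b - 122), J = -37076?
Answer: 16721303/9649208 ≈ 1.7329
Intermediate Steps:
x(b) = (69 + b)/(-122 + b)
A = 537862/241 (A = 124*18 - (69 - 119)/(-122 - 119) = 2232 - (-50)/(-241) = 2232 - (-1)*(-50)/241 = 2232 - 1*50/241 = 2232 - 50/241 = 537862/241 ≈ 2231.8)
(-32307 + J)/(A - 42270) = (-32307 - 37076)/(537862/241 - 42270) = -69383/(-9649208/241) = -69383*(-241/9649208) = 16721303/9649208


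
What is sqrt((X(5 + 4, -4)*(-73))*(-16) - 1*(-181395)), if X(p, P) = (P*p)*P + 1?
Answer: sqrt(350755) ≈ 592.25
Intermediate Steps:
X(p, P) = 1 + p*P**2 (X(p, P) = p*P**2 + 1 = 1 + p*P**2)
sqrt((X(5 + 4, -4)*(-73))*(-16) - 1*(-181395)) = sqrt(((1 + (5 + 4)*(-4)**2)*(-73))*(-16) - 1*(-181395)) = sqrt(((1 + 9*16)*(-73))*(-16) + 181395) = sqrt(((1 + 144)*(-73))*(-16) + 181395) = sqrt((145*(-73))*(-16) + 181395) = sqrt(-10585*(-16) + 181395) = sqrt(169360 + 181395) = sqrt(350755)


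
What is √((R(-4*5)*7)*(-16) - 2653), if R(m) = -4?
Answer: 21*I*√5 ≈ 46.957*I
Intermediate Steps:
√((R(-4*5)*7)*(-16) - 2653) = √(-4*7*(-16) - 2653) = √(-28*(-16) - 2653) = √(448 - 2653) = √(-2205) = 21*I*√5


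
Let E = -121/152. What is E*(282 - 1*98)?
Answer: -2783/19 ≈ -146.47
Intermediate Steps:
E = -121/152 (E = -121*1/152 = -121/152 ≈ -0.79605)
E*(282 - 1*98) = -121*(282 - 1*98)/152 = -121*(282 - 98)/152 = -121/152*184 = -2783/19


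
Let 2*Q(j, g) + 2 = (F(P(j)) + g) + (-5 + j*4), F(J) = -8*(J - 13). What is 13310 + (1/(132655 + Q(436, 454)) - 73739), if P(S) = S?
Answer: -15960326191/264117 ≈ -60429.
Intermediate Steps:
F(J) = 104 - 8*J (F(J) = -8*(-13 + J) = 104 - 8*J)
Q(j, g) = 97/2 + g/2 - 2*j (Q(j, g) = -1 + (((104 - 8*j) + g) + (-5 + j*4))/2 = -1 + ((104 + g - 8*j) + (-5 + 4*j))/2 = -1 + (99 + g - 4*j)/2 = -1 + (99/2 + g/2 - 2*j) = 97/2 + g/2 - 2*j)
13310 + (1/(132655 + Q(436, 454)) - 73739) = 13310 + (1/(132655 + (97/2 + (1/2)*454 - 2*436)) - 73739) = 13310 + (1/(132655 + (97/2 + 227 - 872)) - 73739) = 13310 + (1/(132655 - 1193/2) - 73739) = 13310 + (1/(264117/2) - 73739) = 13310 + (2/264117 - 73739) = 13310 - 19475723461/264117 = -15960326191/264117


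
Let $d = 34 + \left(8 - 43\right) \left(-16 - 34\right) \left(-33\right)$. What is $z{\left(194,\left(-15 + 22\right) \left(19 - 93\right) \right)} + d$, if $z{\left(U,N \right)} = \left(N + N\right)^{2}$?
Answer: $1015580$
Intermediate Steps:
$z{\left(U,N \right)} = 4 N^{2}$ ($z{\left(U,N \right)} = \left(2 N\right)^{2} = 4 N^{2}$)
$d = -57716$ ($d = 34 + \left(-35\right) \left(-50\right) \left(-33\right) = 34 + 1750 \left(-33\right) = 34 - 57750 = -57716$)
$z{\left(194,\left(-15 + 22\right) \left(19 - 93\right) \right)} + d = 4 \left(\left(-15 + 22\right) \left(19 - 93\right)\right)^{2} - 57716 = 4 \left(7 \left(-74\right)\right)^{2} - 57716 = 4 \left(-518\right)^{2} - 57716 = 4 \cdot 268324 - 57716 = 1073296 - 57716 = 1015580$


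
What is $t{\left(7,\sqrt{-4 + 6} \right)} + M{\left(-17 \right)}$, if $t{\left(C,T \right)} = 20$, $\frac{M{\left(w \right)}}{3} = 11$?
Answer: $53$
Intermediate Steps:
$M{\left(w \right)} = 33$ ($M{\left(w \right)} = 3 \cdot 11 = 33$)
$t{\left(7,\sqrt{-4 + 6} \right)} + M{\left(-17 \right)} = 20 + 33 = 53$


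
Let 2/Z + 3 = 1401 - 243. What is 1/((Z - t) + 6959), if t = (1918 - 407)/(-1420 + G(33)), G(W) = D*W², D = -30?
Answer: 1124970/7828718041 ≈ 0.00014370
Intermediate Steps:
G(W) = -30*W²
Z = 2/1155 (Z = 2/(-3 + (1401 - 243)) = 2/(-3 + 1158) = 2/1155 ≈ 0.0017316)
t = -1511/34090 (t = (1918 - 407)/(-1420 - 30*33²) = 1511/(-1420 - 30*1089) = 1511/(-1420 - 32670) = 1511/(-34090) = 1511*(-1/34090) = -1511/34090 ≈ -0.044324)
1/((Z - t) + 6959) = 1/((2/1155 - 1*(-1511/34090)) + 6959) = 1/((2/1155 + 1511/34090) + 6959) = 1/(51811/1124970 + 6959) = 1/(7828718041/1124970) = 1124970/7828718041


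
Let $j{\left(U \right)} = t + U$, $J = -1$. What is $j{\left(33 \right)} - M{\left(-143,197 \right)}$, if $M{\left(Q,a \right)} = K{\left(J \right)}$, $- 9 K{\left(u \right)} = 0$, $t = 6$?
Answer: $39$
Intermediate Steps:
$K{\left(u \right)} = 0$ ($K{\left(u \right)} = \left(- \frac{1}{9}\right) 0 = 0$)
$M{\left(Q,a \right)} = 0$
$j{\left(U \right)} = 6 + U$
$j{\left(33 \right)} - M{\left(-143,197 \right)} = \left(6 + 33\right) - 0 = 39 + 0 = 39$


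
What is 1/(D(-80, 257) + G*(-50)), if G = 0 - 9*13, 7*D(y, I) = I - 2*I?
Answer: 7/40693 ≈ 0.00017202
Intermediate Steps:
D(y, I) = -I/7 (D(y, I) = (I - 2*I)/7 = (-I)/7 = -I/7)
G = -117 (G = 0 - 117 = -117)
1/(D(-80, 257) + G*(-50)) = 1/(-1/7*257 - 117*(-50)) = 1/(-257/7 + 5850) = 1/(40693/7) = 7/40693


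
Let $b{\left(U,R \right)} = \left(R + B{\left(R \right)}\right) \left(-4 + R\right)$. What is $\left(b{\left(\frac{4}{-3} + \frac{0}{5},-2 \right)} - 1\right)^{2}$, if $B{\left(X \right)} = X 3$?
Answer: $2209$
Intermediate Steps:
$B{\left(X \right)} = 3 X$
$b{\left(U,R \right)} = 4 R \left(-4 + R\right)$ ($b{\left(U,R \right)} = \left(R + 3 R\right) \left(-4 + R\right) = 4 R \left(-4 + R\right)$)
$\left(b{\left(\frac{4}{-3} + \frac{0}{5},-2 \right)} - 1\right)^{2} = \left(4 \left(-2\right) \left(-4 - 2\right) - 1\right)^{2} = \left(4 \left(-2\right) \left(-6\right) - 1\right)^{2} = \left(48 - 1\right)^{2} = 47^{2} = 2209$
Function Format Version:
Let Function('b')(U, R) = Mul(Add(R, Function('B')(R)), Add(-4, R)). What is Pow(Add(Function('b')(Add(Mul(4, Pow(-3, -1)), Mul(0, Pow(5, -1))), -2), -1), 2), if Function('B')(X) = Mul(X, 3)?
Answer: 2209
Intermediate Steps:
Function('B')(X) = Mul(3, X)
Function('b')(U, R) = Mul(4, R, Add(-4, R)) (Function('b')(U, R) = Mul(Add(R, Mul(3, R)), Add(-4, R)) = Mul(Mul(4, R), Add(-4, R)) = Mul(4, R, Add(-4, R)))
Pow(Add(Function('b')(Add(Mul(4, Pow(-3, -1)), Mul(0, Pow(5, -1))), -2), -1), 2) = Pow(Add(Mul(4, -2, Add(-4, -2)), -1), 2) = Pow(Add(Mul(4, -2, -6), -1), 2) = Pow(Add(48, -1), 2) = Pow(47, 2) = 2209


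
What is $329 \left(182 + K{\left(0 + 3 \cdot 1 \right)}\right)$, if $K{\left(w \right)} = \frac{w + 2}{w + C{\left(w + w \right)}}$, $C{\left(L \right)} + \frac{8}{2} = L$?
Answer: $60207$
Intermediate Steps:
$C{\left(L \right)} = -4 + L$
$K{\left(w \right)} = \frac{2 + w}{-4 + 3 w}$ ($K{\left(w \right)} = \frac{w + 2}{w + \left(-4 + \left(w + w\right)\right)} = \frac{2 + w}{w + \left(-4 + 2 w\right)} = \frac{2 + w}{-4 + 3 w}$)
$329 \left(182 + K{\left(0 + 3 \cdot 1 \right)}\right) = 329 \left(182 + \frac{2 + \left(0 + 3 \cdot 1\right)}{-4 + 3 \left(0 + 3 \cdot 1\right)}\right) = 329 \left(182 + \frac{2 + \left(0 + 3\right)}{-4 + 3 \left(0 + 3\right)}\right) = 329 \left(182 + \frac{2 + 3}{-4 + 3 \cdot 3}\right) = 329 \left(182 + \frac{1}{-4 + 9} \cdot 5\right) = 329 \left(182 + \frac{1}{5} \cdot 5\right) = 329 \left(182 + 1\right) = 329 \cdot 183 = 60207$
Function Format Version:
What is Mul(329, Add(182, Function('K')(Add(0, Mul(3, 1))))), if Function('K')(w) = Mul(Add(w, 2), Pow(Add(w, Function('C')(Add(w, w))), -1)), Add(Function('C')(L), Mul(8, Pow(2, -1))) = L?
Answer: 60207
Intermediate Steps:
Function('C')(L) = Add(-4, L)
Function('K')(w) = Mul(Pow(Add(-4, Mul(3, w)), -1), Add(2, w)) (Function('K')(w) = Mul(Add(w, 2), Pow(Add(w, Add(-4, Add(w, w))), -1)) = Mul(Add(2, w), Pow(Add(w, Add(-4, Mul(2, w))), -1)) = Mul(Add(2, w), Pow(Add(-4, Mul(3, w)), -1)) = Mul(Pow(Add(-4, Mul(3, w)), -1), Add(2, w)))
Mul(329, Add(182, Function('K')(Add(0, Mul(3, 1))))) = Mul(329, Add(182, Mul(Pow(Add(-4, Mul(3, Add(0, Mul(3, 1)))), -1), Add(2, Add(0, Mul(3, 1)))))) = Mul(329, Add(182, Mul(Pow(Add(-4, Mul(3, Add(0, 3))), -1), Add(2, Add(0, 3))))) = Mul(329, Add(182, Mul(Pow(Add(-4, Mul(3, 3)), -1), Add(2, 3)))) = Mul(329, Add(182, Mul(Pow(Add(-4, 9), -1), 5))) = Mul(329, Add(182, Mul(Pow(5, -1), 5))) = Mul(329, Add(182, Mul(Rational(1, 5), 5))) = Mul(329, Add(182, 1)) = Mul(329, 183) = 60207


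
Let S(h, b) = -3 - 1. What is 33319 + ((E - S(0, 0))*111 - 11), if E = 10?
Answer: 34862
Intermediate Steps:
S(h, b) = -4
33319 + ((E - S(0, 0))*111 - 11) = 33319 + ((10 - 1*(-4))*111 - 11) = 33319 + ((10 + 4)*111 - 11) = 33319 + (14*111 - 11) = 33319 + (1554 - 11) = 33319 + 1543 = 34862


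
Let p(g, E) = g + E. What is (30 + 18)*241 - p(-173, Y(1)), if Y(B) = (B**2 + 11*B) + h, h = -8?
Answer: 11737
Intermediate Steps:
Y(B) = -8 + B**2 + 11*B (Y(B) = (B**2 + 11*B) - 8 = -8 + B**2 + 11*B)
p(g, E) = E + g
(30 + 18)*241 - p(-173, Y(1)) = (30 + 18)*241 - ((-8 + 1**2 + 11*1) - 173) = 48*241 - ((-8 + 1 + 11) - 173) = 11568 - (4 - 173) = 11568 - 1*(-169) = 11568 + 169 = 11737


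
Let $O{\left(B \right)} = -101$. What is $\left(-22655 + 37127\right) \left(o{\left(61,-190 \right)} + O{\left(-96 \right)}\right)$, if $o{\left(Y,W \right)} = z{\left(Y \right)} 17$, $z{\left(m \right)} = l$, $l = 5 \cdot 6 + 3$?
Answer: $6657120$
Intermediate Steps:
$l = 33$ ($l = 30 + 3 = 33$)
$z{\left(m \right)} = 33$
$o{\left(Y,W \right)} = 561$ ($o{\left(Y,W \right)} = 33 \cdot 17 = 561$)
$\left(-22655 + 37127\right) \left(o{\left(61,-190 \right)} + O{\left(-96 \right)}\right) = \left(-22655 + 37127\right) \left(561 - 101\right) = 14472 \cdot 460 = 6657120$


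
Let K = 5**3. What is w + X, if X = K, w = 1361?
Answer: 1486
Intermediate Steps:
K = 125
X = 125
w + X = 1361 + 125 = 1486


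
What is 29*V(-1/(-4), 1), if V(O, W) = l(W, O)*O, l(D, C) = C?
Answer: 29/16 ≈ 1.8125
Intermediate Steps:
V(O, W) = O**2 (V(O, W) = O*O = O**2)
29*V(-1/(-4), 1) = 29*(-1/(-4))**2 = 29*(-1*(-1/4))**2 = 29*(1/4)**2 = 29*(1/16) = 29/16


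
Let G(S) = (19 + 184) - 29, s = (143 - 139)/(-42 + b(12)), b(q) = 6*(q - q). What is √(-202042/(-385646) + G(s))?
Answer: √6488922595529/192823 ≈ 13.211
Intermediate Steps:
b(q) = 0 (b(q) = 6*0 = 0)
s = -2/21 (s = (143 - 139)/(-42 + 0) = 4/(-42) = 4*(-1/42) = -2/21 ≈ -0.095238)
G(S) = 174 (G(S) = 203 - 29 = 174)
√(-202042/(-385646) + G(s)) = √(-202042/(-385646) + 174) = √(-202042*(-1/385646) + 174) = √(101021/192823 + 174) = √(33652223/192823) = √6488922595529/192823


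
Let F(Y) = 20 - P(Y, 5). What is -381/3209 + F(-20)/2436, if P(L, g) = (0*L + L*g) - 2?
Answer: -268309/3908562 ≈ -0.068646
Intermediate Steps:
P(L, g) = -2 + L*g (P(L, g) = (0 + L*g) - 2 = L*g - 2 = -2 + L*g)
F(Y) = 22 - 5*Y (F(Y) = 20 - (-2 + Y*5) = 20 - (-2 + 5*Y) = 20 + (2 - 5*Y) = 22 - 5*Y)
-381/3209 + F(-20)/2436 = -381/3209 + (22 - 5*(-20))/2436 = -381*1/3209 + (22 + 100)*(1/2436) = -381/3209 + 122*(1/2436) = -381/3209 + 61/1218 = -268309/3908562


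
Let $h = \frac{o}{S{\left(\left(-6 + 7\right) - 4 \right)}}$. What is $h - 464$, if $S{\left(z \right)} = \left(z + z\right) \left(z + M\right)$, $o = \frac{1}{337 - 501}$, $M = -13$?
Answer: $- \frac{7305217}{15744} \approx -464.0$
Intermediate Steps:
$o = - \frac{1}{164}$ ($o = \frac{1}{-164} = - \frac{1}{164} \approx -0.0060976$)
$S{\left(z \right)} = 2 z \left(-13 + z\right)$ ($S{\left(z \right)} = \left(z + z\right) \left(z - 13\right) = 2 z \left(-13 + z\right)$)
$h = - \frac{1}{15744}$ ($h = - \frac{1}{164 \cdot 2 \left(\left(-6 + 7\right) - 4\right) \left(-13 + \left(\left(-6 + 7\right) - 4\right)\right)} = - \frac{1}{164 \cdot 2 \left(1 - 4\right) \left(-13 + \left(1 - 4\right)\right)} = - \frac{1}{164 \cdot 2 \left(-3\right) \left(-13 - 3\right)} = - \frac{1}{164 \cdot 2 \left(-3\right) \left(-16\right)} = - \frac{1}{164 \cdot 96} = \left(- \frac{1}{164}\right) \frac{1}{96} = - \frac{1}{15744} \approx -6.3516 \cdot 10^{-5}$)
$h - 464 = - \frac{1}{15744} - 464 = - \frac{7305217}{15744}$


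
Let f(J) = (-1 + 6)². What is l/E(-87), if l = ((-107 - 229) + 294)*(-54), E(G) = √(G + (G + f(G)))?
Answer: -2268*I*√149/149 ≈ -185.8*I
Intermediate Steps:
f(J) = 25 (f(J) = 5² = 25)
E(G) = √(25 + 2*G) (E(G) = √(G + (G + 25)) = √(G + (25 + G)) = √(25 + 2*G))
l = 2268 (l = (-336 + 294)*(-54) = -42*(-54) = 2268)
l/E(-87) = 2268/(√(25 + 2*(-87))) = 2268/(√(25 - 174)) = 2268/(√(-149)) = 2268/((I*√149)) = 2268*(-I*√149/149) = -2268*I*√149/149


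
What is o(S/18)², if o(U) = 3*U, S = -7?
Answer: 49/36 ≈ 1.3611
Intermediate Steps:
o(S/18)² = (3*(-7/18))² = (-7/6)² = 49/36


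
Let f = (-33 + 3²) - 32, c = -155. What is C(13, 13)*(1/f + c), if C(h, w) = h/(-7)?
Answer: 112853/392 ≈ 287.89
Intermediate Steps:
C(h, w) = -h/7 (C(h, w) = h*(-⅐) = -h/7)
f = -56 (f = (-33 + 9) - 32 = -24 - 32 = -56)
C(13, 13)*(1/f + c) = (-⅐*13)*(1/(-56) - 155) = -13*(-1/56 - 155)/7 = -13/7*(-8681/56) = 112853/392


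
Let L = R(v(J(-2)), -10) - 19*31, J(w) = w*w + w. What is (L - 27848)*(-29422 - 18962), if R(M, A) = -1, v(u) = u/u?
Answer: 1375944192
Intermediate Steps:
J(w) = w + w² (J(w) = w² + w = w + w²)
v(u) = 1
L = -590 (L = -1 - 19*31 = -1 - 589 = -590)
(L - 27848)*(-29422 - 18962) = (-590 - 27848)*(-29422 - 18962) = -28438*(-48384) = 1375944192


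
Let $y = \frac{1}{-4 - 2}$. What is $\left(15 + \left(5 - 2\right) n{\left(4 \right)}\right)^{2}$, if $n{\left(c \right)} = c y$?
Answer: $169$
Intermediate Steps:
$y = - \frac{1}{6}$ ($y = \frac{1}{-6} = - \frac{1}{6} \approx -0.16667$)
$n{\left(c \right)} = - \frac{c}{6}$ ($n{\left(c \right)} = c \left(- \frac{1}{6}\right) = - \frac{c}{6}$)
$\left(15 + \left(5 - 2\right) n{\left(4 \right)}\right)^{2} = \left(15 + \left(5 - 2\right) \left(\left(- \frac{1}{6}\right) 4\right)\right)^{2} = \left(15 + 3 \left(- \frac{2}{3}\right)\right)^{2} = \left(15 - 2\right)^{2} = 13^{2} = 169$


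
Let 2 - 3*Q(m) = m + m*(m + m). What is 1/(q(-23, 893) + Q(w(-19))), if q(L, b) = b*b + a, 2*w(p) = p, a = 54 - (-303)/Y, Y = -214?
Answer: 642/511959851 ≈ 1.2540e-6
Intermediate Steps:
a = 11253/214 (a = 54 - (-303)/(-214) = 54 - (-303)*(-1)/214 = 54 - 1*303/214 = 54 - 303/214 = 11253/214 ≈ 52.584)
w(p) = p/2
q(L, b) = 11253/214 + b² (q(L, b) = b*b + 11253/214 = b² + 11253/214 = 11253/214 + b²)
Q(m) = ⅔ - 2*m²/3 - m/3 (Q(m) = ⅔ - (m + m*(m + m))/3 = ⅔ - (m + m*(2*m))/3 = ⅔ - (m + 2*m²)/3 = ⅔ + (-2*m²/3 - m/3) = ⅔ - 2*m²/3 - m/3)
1/(q(-23, 893) + Q(w(-19))) = 1/((11253/214 + 893²) + (⅔ - 2*((½)*(-19))²/3 - (-19)/6)) = 1/((11253/214 + 797449) + (⅔ - 2*(-19/2)²/3 - ⅓*(-19/2))) = 1/(170665339/214 + (⅔ - ⅔*361/4 + 19/6)) = 1/(170665339/214 + (⅔ - 361/6 + 19/6)) = 1/(170665339/214 - 169/3) = 1/(511959851/642) = 642/511959851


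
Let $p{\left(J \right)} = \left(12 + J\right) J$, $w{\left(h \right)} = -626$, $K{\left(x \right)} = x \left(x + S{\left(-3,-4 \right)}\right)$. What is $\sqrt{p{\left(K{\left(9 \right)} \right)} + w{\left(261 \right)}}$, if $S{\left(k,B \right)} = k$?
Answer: $\sqrt{2938} \approx 54.203$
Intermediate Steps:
$K{\left(x \right)} = x \left(-3 + x\right)$ ($K{\left(x \right)} = x \left(x - 3\right) = x \left(-3 + x\right)$)
$p{\left(J \right)} = J \left(12 + J\right)$
$\sqrt{p{\left(K{\left(9 \right)} \right)} + w{\left(261 \right)}} = \sqrt{9 \left(-3 + 9\right) \left(12 + 9 \left(-3 + 9\right)\right) - 626} = \sqrt{9 \cdot 6 \left(12 + 9 \cdot 6\right) - 626} = \sqrt{54 \left(12 + 54\right) - 626} = \sqrt{54 \cdot 66 - 626} = \sqrt{3564 - 626} = \sqrt{2938}$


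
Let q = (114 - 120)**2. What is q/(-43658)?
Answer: -18/21829 ≈ -0.00082459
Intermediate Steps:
q = 36 (q = (-6)**2 = 36)
q/(-43658) = 36/(-43658) = 36*(-1/43658) = -18/21829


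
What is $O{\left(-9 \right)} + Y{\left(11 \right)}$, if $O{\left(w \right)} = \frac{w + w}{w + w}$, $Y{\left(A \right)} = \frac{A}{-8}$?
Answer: $- \frac{3}{8} \approx -0.375$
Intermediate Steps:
$Y{\left(A \right)} = - \frac{A}{8}$ ($Y{\left(A \right)} = A \left(- \frac{1}{8}\right) = - \frac{A}{8}$)
$O{\left(w \right)} = 1$ ($O{\left(w \right)} = \frac{2 w}{2 w} = 2 w \frac{1}{2 w} = 1$)
$O{\left(-9 \right)} + Y{\left(11 \right)} = 1 - \frac{11}{8} = - \frac{3}{8}$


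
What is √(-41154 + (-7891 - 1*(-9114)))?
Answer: I*√39931 ≈ 199.83*I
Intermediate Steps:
√(-41154 + (-7891 - 1*(-9114))) = √(-41154 + (-7891 + 9114)) = √(-41154 + 1223) = √(-39931) = I*√39931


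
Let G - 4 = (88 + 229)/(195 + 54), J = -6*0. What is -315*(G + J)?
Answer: -137865/83 ≈ -1661.0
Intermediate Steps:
J = 0
G = 1313/249 (G = 4 + (88 + 229)/(195 + 54) = 4 + 317/249 = 1313/249 ≈ 5.2731)
-315*(G + J) = -315*(1313/249 + 0) = -315*1313/249 = -137865/83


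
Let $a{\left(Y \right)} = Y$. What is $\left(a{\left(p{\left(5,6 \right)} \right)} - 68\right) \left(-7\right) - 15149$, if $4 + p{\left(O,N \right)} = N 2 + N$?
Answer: $-14771$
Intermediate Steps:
$p{\left(O,N \right)} = -4 + 3 N$ ($p{\left(O,N \right)} = -4 + \left(N 2 + N\right) = -4 + \left(2 N + N\right) = -4 + 3 N$)
$\left(a{\left(p{\left(5,6 \right)} \right)} - 68\right) \left(-7\right) - 15149 = \left(\left(-4 + 3 \cdot 6\right) - 68\right) \left(-7\right) - 15149 = \left(\left(-4 + 18\right) - 68\right) \left(-7\right) - 15149 = \left(14 - 68\right) \left(-7\right) - 15149 = \left(-54\right) \left(-7\right) - 15149 = 378 - 15149 = -14771$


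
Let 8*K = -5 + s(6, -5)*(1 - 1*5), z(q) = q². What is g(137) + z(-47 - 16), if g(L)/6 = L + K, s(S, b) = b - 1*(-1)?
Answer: 19197/4 ≈ 4799.3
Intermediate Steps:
s(S, b) = 1 + b (s(S, b) = b + 1 = 1 + b)
K = 11/8 (K = (-5 + (1 - 5)*(1 - 1*5))/8 = (-5 - 4*(1 - 5))/8 = (-5 - 4*(-4))/8 = (-5 + 16)/8 = (⅛)*11 = 11/8 ≈ 1.3750)
g(L) = 33/4 + 6*L (g(L) = 6*(L + 11/8) = 6*(11/8 + L) = 33/4 + 6*L)
g(137) + z(-47 - 16) = (33/4 + 6*137) + (-47 - 16)² = (33/4 + 822) + (-63)² = 3321/4 + 3969 = 19197/4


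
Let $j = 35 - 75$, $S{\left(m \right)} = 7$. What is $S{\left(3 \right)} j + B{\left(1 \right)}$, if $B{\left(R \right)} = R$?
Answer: $-279$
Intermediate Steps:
$j = -40$ ($j = 35 - 75 = -40$)
$S{\left(3 \right)} j + B{\left(1 \right)} = 7 \left(-40\right) + 1 = -280 + 1 = -279$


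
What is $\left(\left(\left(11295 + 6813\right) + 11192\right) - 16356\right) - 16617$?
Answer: $-3673$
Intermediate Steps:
$\left(\left(\left(11295 + 6813\right) + 11192\right) - 16356\right) - 16617 = \left(\left(18108 + 11192\right) - 16356\right) - 16617 = \left(29300 - 16356\right) - 16617 = 12944 - 16617 = -3673$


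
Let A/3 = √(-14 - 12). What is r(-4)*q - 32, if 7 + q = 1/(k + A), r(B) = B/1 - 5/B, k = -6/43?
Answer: -1838747/144234 + 20339*I*√26/576936 ≈ -12.748 + 0.17976*I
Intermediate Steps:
k = -6/43 (k = -6*1/43 = -6/43 ≈ -0.13953)
A = 3*I*√26 (A = 3*√(-14 - 12) = 3*√(-26) = 3*(I*√26) = 3*I*√26 ≈ 15.297*I)
r(B) = B - 5/B (r(B) = B*1 - 5/B = B - 5/B)
q = -7 + 1/(-6/43 + 3*I*√26) ≈ -7.0006 - 0.065367*I
r(-4)*q - 32 = (-4 - 5/(-4))*(-504862/72117 - 1849*I*√26/144234) - 32 = (-4 - 5*(-¼))*(-504862/72117 - 1849*I*√26/144234) - 32 = (-4 + 5/4)*(-504862/72117 - 1849*I*√26/144234) - 32 = -11*(-504862/72117 - 1849*I*√26/144234)/4 - 32 = (2776741/144234 + 20339*I*√26/576936) - 32 = -1838747/144234 + 20339*I*√26/576936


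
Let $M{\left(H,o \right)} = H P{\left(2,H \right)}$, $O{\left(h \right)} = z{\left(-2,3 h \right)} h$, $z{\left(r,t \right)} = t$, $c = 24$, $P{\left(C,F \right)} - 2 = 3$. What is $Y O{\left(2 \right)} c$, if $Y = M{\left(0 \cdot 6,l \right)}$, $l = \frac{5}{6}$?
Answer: $0$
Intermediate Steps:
$P{\left(C,F \right)} = 5$ ($P{\left(C,F \right)} = 2 + 3 = 5$)
$O{\left(h \right)} = 3 h^{2}$ ($O{\left(h \right)} = 3 h h = 3 h^{2}$)
$l = \frac{5}{6}$ ($l = 5 \cdot \frac{1}{6} = \frac{5}{6} \approx 0.83333$)
$M{\left(H,o \right)} = 5 H$ ($M{\left(H,o \right)} = H 5 = 5 H$)
$Y = 0$ ($Y = 5 \cdot 0 \cdot 6 = 5 \cdot 0 = 0$)
$Y O{\left(2 \right)} c = 0 \cdot 3 \cdot 2^{2} \cdot 24 = 0 \cdot 3 \cdot 4 \cdot 24 = 0 \cdot 12 \cdot 24 = 0 \cdot 24 = 0$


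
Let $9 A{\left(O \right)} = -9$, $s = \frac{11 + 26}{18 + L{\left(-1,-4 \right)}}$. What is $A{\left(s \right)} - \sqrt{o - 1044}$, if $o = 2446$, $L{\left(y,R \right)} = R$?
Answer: $-1 - \sqrt{1402} \approx -38.443$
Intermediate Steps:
$s = \frac{37}{14}$ ($s = \frac{11 + 26}{18 - 4} = \frac{37}{14} \approx 2.6429$)
$A{\left(O \right)} = -1$ ($A{\left(O \right)} = \frac{1}{9} \left(-9\right) = -1$)
$A{\left(s \right)} - \sqrt{o - 1044} = -1 - \sqrt{2446 - 1044} = -1 - \sqrt{1402}$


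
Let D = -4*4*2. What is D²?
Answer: 1024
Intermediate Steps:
D = -32 (D = -16*2 = -32)
D² = (-32)² = 1024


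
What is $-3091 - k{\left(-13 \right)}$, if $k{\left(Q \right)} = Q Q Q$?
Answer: $-894$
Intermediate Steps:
$k{\left(Q \right)} = Q^{3}$ ($k{\left(Q \right)} = Q Q^{2} = Q^{3}$)
$-3091 - k{\left(-13 \right)} = -3091 - \left(-13\right)^{3} = -3091 - -2197 = -3091 + 2197 = -894$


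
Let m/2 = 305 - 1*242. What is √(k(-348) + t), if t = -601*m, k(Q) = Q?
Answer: I*√76074 ≈ 275.81*I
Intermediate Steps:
m = 126 (m = 2*(305 - 1*242) = 2*(305 - 242) = 2*63 = 126)
t = -75726 (t = -601*126 = -75726)
√(k(-348) + t) = √(-348 - 75726) = √(-76074) = I*√76074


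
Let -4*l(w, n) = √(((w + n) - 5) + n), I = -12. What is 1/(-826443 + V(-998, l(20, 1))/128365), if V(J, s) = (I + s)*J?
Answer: -54471094045957740/45017249294663238770827 - 128108270*√17/45017249294663238770827 ≈ -1.2100e-6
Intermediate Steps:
l(w, n) = -√(-5 + w + 2*n)/4 (l(w, n) = -√(((w + n) - 5) + n)/4 = -√(((n + w) - 5) + n)/4 = -√((-5 + n + w) + n)/4 = -√(-5 + w + 2*n)/4)
V(J, s) = J*(-12 + s) (V(J, s) = (-12 + s)*J = J*(-12 + s))
1/(-826443 + V(-998, l(20, 1))/128365) = 1/(-826443 - 998*(-12 - √(-5 + 20 + 2*1)/4)/128365) = 1/(-826443 - 998*(-12 - √(-5 + 20 + 2)/4)*(1/128365)) = 1/(-826443 - 998*(-12 - √17/4)*(1/128365)) = 1/(-826443 + (11976 + 499*√17/2)*(1/128365)) = 1/(-826443 + (11976/128365 + 499*√17/256730)) = 1/(-106086343719/128365 + 499*√17/256730)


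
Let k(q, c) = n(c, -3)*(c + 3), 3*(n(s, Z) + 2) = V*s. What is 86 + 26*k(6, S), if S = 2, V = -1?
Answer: -782/3 ≈ -260.67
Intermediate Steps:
n(s, Z) = -2 - s/3 (n(s, Z) = -2 + (-s)/3 = -2 - s/3)
k(q, c) = (-2 - c/3)*(3 + c) (k(q, c) = (-2 - c/3)*(c + 3) = (-2 - c/3)*(3 + c))
86 + 26*k(6, S) = 86 + 26*(-(3 + 2)*(6 + 2)/3) = 86 + 26*(-⅓*5*8) = 86 + 26*(-40/3) = 86 - 1040/3 = -782/3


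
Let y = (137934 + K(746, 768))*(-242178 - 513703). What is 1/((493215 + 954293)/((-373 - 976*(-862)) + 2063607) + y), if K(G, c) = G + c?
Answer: -1452273/153078423897829070 ≈ -9.4871e-12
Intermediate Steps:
y = -105406093688 (y = (137934 + (746 + 768))*(-242178 - 513703) = (137934 + 1514)*(-755881) = 139448*(-755881) = -105406093688)
1/((493215 + 954293)/((-373 - 976*(-862)) + 2063607) + y) = 1/((493215 + 954293)/((-373 - 976*(-862)) + 2063607) - 105406093688) = 1/(1447508/((-373 + 841312) + 2063607) - 105406093688) = 1/(1447508/(840939 + 2063607) - 105406093688) = 1/(1447508/2904546 - 105406093688) = 1/(1447508*(1/2904546) - 105406093688) = 1/(723754/1452273 - 105406093688) = 1/(-153078423897829070/1452273) = -1452273/153078423897829070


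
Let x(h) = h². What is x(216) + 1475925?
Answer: 1522581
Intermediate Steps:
x(216) + 1475925 = 216² + 1475925 = 46656 + 1475925 = 1522581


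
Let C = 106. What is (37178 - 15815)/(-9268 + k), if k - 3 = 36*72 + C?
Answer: -7121/2189 ≈ -3.2531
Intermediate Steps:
k = 2701 (k = 3 + (36*72 + 106) = 3 + (2592 + 106) = 3 + 2698 = 2701)
(37178 - 15815)/(-9268 + k) = (37178 - 15815)/(-9268 + 2701) = 21363/(-6567) = 21363*(-1/6567) = -7121/2189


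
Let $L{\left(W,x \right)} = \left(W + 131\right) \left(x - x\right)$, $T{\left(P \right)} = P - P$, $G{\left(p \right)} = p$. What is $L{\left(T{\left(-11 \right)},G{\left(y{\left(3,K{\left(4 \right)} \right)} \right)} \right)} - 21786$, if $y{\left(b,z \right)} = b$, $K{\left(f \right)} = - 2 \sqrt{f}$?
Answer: $-21786$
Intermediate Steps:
$T{\left(P \right)} = 0$
$L{\left(W,x \right)} = 0$ ($L{\left(W,x \right)} = \left(131 + W\right) 0 = 0$)
$L{\left(T{\left(-11 \right)},G{\left(y{\left(3,K{\left(4 \right)} \right)} \right)} \right)} - 21786 = 0 - 21786 = -21786$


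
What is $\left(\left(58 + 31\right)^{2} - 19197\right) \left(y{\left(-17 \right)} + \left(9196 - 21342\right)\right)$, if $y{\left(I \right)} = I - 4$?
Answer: $137195092$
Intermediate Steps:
$y{\left(I \right)} = -4 + I$ ($y{\left(I \right)} = I - 4 = -4 + I$)
$\left(\left(58 + 31\right)^{2} - 19197\right) \left(y{\left(-17 \right)} + \left(9196 - 21342\right)\right) = \left(\left(58 + 31\right)^{2} - 19197\right) \left(\left(-4 - 17\right) + \left(9196 - 21342\right)\right) = \left(89^{2} - 19197\right) \left(-21 - 12146\right) = \left(7921 - 19197\right) \left(-12167\right) = \left(-11276\right) \left(-12167\right) = 137195092$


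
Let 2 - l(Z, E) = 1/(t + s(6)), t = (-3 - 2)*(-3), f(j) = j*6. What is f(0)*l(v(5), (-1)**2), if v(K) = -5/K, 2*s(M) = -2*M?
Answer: 0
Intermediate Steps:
s(M) = -M (s(M) = (-2*M)/2 = -M)
f(j) = 6*j
t = 15 (t = -5*(-3) = 15)
l(Z, E) = 17/9 (l(Z, E) = 2 - 1/(15 - 1*6) = 2 - 1/(15 - 6) = 2 - 1/9 = 17/9)
f(0)*l(v(5), (-1)**2) = (6*0)*(17/9) = 0*(17/9) = 0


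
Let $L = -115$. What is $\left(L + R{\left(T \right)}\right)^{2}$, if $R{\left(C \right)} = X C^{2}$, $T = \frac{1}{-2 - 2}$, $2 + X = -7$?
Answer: $\frac{3418801}{256} \approx 13355.0$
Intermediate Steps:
$X = -9$ ($X = -2 - 7 = -9$)
$T = - \frac{1}{4}$ ($T = \frac{1}{-4} = - \frac{1}{4} \approx -0.25$)
$R{\left(C \right)} = - 9 C^{2}$
$\left(L + R{\left(T \right)}\right)^{2} = \left(-115 - 9 \left(- \frac{1}{4}\right)^{2}\right)^{2} = \left(-115 - \frac{9}{16}\right)^{2} = \left(- \frac{1849}{16}\right)^{2} = \frac{3418801}{256}$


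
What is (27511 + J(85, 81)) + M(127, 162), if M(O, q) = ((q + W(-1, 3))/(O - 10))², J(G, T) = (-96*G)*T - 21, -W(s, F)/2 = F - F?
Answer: -107056106/169 ≈ -6.3347e+5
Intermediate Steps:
W(s, F) = 0 (W(s, F) = -2*(F - F) = -2*0 = 0)
J(G, T) = -21 - 96*G*T (J(G, T) = -96*G*T - 21 = -21 - 96*G*T)
M(O, q) = q²/(-10 + O)² (M(O, q) = ((q + 0)/(O - 10))² = (q/(-10 + O))² = q²/(-10 + O)²)
(27511 + J(85, 81)) + M(127, 162) = (27511 + (-21 - 96*85*81)) + 162²/(-10 + 127)² = (27511 + (-21 - 660960)) + 26244/117² = (27511 - 660981) + 26244*(1/13689) = -633470 + 324/169 = -107056106/169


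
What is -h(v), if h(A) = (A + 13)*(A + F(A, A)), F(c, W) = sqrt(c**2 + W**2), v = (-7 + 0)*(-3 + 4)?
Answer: 42 - 42*sqrt(2) ≈ -17.397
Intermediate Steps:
v = -7 (v = -7*1 = -7)
F(c, W) = sqrt(W**2 + c**2)
h(A) = (13 + A)*(A + sqrt(2)*sqrt(A**2)) (h(A) = (A + 13)*(A + sqrt(A**2 + A**2)) = (13 + A)*(A + sqrt(2*A**2)) = (13 + A)*(A + sqrt(2)*sqrt(A**2)))
-h(v) = -((-7)**2 + 13*(-7) + 13*sqrt(2)*sqrt((-7)**2) - 7*sqrt(2)*sqrt((-7)**2)) = -(49 - 91 + 13*sqrt(2)*sqrt(49) - 7*sqrt(2)*sqrt(49)) = -(49 - 91 + 13*sqrt(2)*7 - 7*sqrt(2)*7) = -(49 - 91 + 91*sqrt(2) - 49*sqrt(2)) = -(-42 + 42*sqrt(2)) = 42 - 42*sqrt(2)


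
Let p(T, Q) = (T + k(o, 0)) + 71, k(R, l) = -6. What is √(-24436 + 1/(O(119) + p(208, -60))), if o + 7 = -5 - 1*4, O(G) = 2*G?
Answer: I*√6380752245/511 ≈ 156.32*I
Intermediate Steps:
o = -16 (o = -7 + (-5 - 1*4) = -7 + (-5 - 4) = -7 - 9 = -16)
p(T, Q) = 65 + T (p(T, Q) = (T - 6) + 71 = (-6 + T) + 71 = 65 + T)
√(-24436 + 1/(O(119) + p(208, -60))) = √(-24436 + 1/(2*119 + (65 + 208))) = √(-24436 + 1/(238 + 273)) = √(-24436 + 1/511) = √(-12486795/511) = I*√6380752245/511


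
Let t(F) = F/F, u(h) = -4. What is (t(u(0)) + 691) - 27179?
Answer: -26487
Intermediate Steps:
t(F) = 1
(t(u(0)) + 691) - 27179 = (1 + 691) - 27179 = 692 - 27179 = -26487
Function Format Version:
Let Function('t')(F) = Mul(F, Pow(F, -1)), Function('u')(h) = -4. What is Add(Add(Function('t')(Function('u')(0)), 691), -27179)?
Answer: -26487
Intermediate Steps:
Function('t')(F) = 1
Add(Add(Function('t')(Function('u')(0)), 691), -27179) = Add(Add(1, 691), -27179) = Add(692, -27179) = -26487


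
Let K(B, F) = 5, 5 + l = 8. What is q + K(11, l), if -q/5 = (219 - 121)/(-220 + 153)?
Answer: 825/67 ≈ 12.313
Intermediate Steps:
l = 3 (l = -5 + 8 = 3)
q = 490/67 (q = -5*(219 - 121)/(-220 + 153) = -490/(-67) = -490*(-1)/67 = -5*(-98/67) = 490/67 ≈ 7.3134)
q + K(11, l) = 490/67 + 5 = 825/67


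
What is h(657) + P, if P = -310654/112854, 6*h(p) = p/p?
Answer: -291845/112854 ≈ -2.5860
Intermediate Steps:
h(p) = ⅙ (h(p) = (p/p)/6 = (⅙)*1 = ⅙)
P = -155327/56427 (P = -310654*1/112854 = -155327/56427 ≈ -2.7527)
h(657) + P = ⅙ - 155327/56427 = -291845/112854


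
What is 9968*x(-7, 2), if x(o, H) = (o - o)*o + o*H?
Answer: -139552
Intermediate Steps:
x(o, H) = H*o (x(o, H) = 0*o + H*o = 0 + H*o = H*o)
9968*x(-7, 2) = 9968*(2*(-7)) = 9968*(-14) = -139552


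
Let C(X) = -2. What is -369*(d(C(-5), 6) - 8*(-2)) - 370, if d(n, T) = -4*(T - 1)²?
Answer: 30626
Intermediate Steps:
d(n, T) = -4*(-1 + T)²
-369*(d(C(-5), 6) - 8*(-2)) - 370 = -369*(-4*(-1 + 6)² - 8*(-2)) - 370 = -369*(-4*5² + 16) - 370 = -369*(-4*25 + 16) - 370 = -369*(-100 + 16) - 370 = -369*(-84) - 370 = 30996 - 370 = 30626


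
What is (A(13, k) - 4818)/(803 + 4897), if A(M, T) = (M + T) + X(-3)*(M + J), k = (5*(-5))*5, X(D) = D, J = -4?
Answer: -4957/5700 ≈ -0.86965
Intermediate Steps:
k = -125 (k = -25*5 = -125)
A(M, T) = 12 + T - 2*M (A(M, T) = (M + T) - 3*(M - 4) = (M + T) - 3*(-4 + M) = (M + T) + (12 - 3*M) = 12 + T - 2*M)
(A(13, k) - 4818)/(803 + 4897) = ((12 - 125 - 2*13) - 4818)/(803 + 4897) = ((12 - 125 - 26) - 4818)/5700 = (-139 - 4818)*(1/5700) = -4957*1/5700 = -4957/5700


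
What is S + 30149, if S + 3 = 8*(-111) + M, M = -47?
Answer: 29211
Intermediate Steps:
S = -938 (S = -3 + (8*(-111) - 47) = -3 + (-888 - 47) = -3 - 935 = -938)
S + 30149 = -938 + 30149 = 29211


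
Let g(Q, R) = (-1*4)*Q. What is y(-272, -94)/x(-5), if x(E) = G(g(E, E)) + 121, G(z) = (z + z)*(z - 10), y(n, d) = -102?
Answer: -102/521 ≈ -0.19578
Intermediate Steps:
g(Q, R) = -4*Q
G(z) = 2*z*(-10 + z) (G(z) = (2*z)*(-10 + z) = 2*z*(-10 + z))
x(E) = 121 - 8*E*(-10 - 4*E) (x(E) = 2*(-4*E)*(-10 - 4*E) + 121 = -8*E*(-10 - 4*E) + 121 = 121 - 8*E*(-10 - 4*E))
y(-272, -94)/x(-5) = -102/(121 + 16*(-5)*(5 + 2*(-5))) = -102/(121 + 16*(-5)*(5 - 10)) = -102/(121 + 16*(-5)*(-5)) = -102/(121 + 400) = -102/521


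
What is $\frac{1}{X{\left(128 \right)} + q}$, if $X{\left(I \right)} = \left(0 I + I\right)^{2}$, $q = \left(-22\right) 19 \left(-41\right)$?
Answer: $\frac{1}{33522} \approx 2.9831 \cdot 10^{-5}$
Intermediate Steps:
$q = 17138$ ($q = \left(-418\right) \left(-41\right) = 17138$)
$X{\left(I \right)} = I^{2}$ ($X{\left(I \right)} = \left(0 + I\right)^{2} = I^{2}$)
$\frac{1}{X{\left(128 \right)} + q} = \frac{1}{128^{2} + 17138} = \frac{1}{16384 + 17138} = \frac{1}{33522}$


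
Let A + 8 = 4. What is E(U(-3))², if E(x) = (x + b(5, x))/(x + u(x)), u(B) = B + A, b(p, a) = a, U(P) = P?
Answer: 9/25 ≈ 0.36000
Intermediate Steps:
A = -4 (A = -8 + 4 = -4)
u(B) = -4 + B (u(B) = B - 4 = -4 + B)
E(x) = 2*x/(-4 + 2*x) (E(x) = (x + x)/(x + (-4 + x)) = (2*x)/(-4 + 2*x) = 2*x/(-4 + 2*x))
E(U(-3))² = (-3/(-2 - 3))² = (-3/(-5))² = (-3*(-⅕))² = (⅗)² = 9/25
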